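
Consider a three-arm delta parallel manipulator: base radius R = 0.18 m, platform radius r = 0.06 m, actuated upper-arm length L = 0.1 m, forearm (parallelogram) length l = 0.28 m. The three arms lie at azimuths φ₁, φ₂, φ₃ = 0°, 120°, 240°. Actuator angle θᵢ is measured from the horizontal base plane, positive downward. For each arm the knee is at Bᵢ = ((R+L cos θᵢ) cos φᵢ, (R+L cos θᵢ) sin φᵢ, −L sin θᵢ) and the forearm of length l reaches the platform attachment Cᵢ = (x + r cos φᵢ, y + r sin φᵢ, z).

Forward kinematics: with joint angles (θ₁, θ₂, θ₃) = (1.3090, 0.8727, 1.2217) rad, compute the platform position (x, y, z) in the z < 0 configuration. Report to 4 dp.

arm 1 at φ=0.0°: ρ1 = 0.1459;  S1 = (0.1459, 0.0000, -0.0966)
S2 = (0.1843·cos120.0°, 0.1843·sin120.0°, -0.0766) = (-0.0921, 0.1596, -0.0766)
S3 = (0.1542·cos240.0°, 0.1542·sin240.0°, -0.0940) = (-0.0771, -0.1335, -0.0940)
eliminate P² terms by subtracting sphere 1 from 2 and 3
[-0.4760 0.3192 0.0400]·P = 0.0092;  [-0.4460 -0.2671 0.0052]·P = 0.0020
det = 0.2695;  x = -0.0115+0.0458z,  y = 0.0117+-0.0569z
sphere 1 gives Az²+Bz+C=0 with A=1.0053, B=0.1774, C=-0.0442;  B²−4AC=0.2091;  roots -0.3157, 0.1392;  negative root z = -0.3157
x = -0.0260, y = 0.0297

(-0.0260, 0.0297, -0.3157)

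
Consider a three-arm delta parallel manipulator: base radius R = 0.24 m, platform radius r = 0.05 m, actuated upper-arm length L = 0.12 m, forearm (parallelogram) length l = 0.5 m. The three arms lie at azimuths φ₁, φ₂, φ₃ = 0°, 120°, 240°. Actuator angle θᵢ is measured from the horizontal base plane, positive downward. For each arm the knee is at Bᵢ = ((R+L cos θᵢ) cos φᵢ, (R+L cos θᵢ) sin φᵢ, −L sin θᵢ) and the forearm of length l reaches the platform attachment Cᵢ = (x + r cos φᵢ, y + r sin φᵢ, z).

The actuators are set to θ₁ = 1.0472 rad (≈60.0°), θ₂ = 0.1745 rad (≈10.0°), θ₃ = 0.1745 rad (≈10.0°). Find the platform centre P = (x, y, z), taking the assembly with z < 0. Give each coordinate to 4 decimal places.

centre 1 = (0.2500·cos0.0°, 0.2500·sin0.0°, -0.1039) = (0.2500, 0.0000, -0.1039)
arm 2 at φ=120.0°: (R−r)+L cos θ2 = 0.3082;  centre 2 = (-0.1541, 0.2669, -0.0208)
arm 3 at φ=240.0°: (R−r)+L cos θ3 = 0.3082;  centre 3 = (-0.1541, -0.2669, -0.0208)
eliminate P² terms by subtracting sphere 1 from 2 and 3
[-0.8082 0.5338 0.1662]·P = 0.0221;  [-0.8082 -0.5338 0.1662]·P = 0.0221
Cramer: x(z) = -0.0274+0.2056z;  y(z) = 0.0000-0.0000z
sphere 1 gives Az²+Bz+C=0 with A=1.0423, B=0.0938, C=-0.1623;  B²−4AC=0.6853;  roots -0.4421, 0.3521;  negative root z = -0.4421
x = -0.1183, y = 0.0000

(-0.1183, 0.0000, -0.4421)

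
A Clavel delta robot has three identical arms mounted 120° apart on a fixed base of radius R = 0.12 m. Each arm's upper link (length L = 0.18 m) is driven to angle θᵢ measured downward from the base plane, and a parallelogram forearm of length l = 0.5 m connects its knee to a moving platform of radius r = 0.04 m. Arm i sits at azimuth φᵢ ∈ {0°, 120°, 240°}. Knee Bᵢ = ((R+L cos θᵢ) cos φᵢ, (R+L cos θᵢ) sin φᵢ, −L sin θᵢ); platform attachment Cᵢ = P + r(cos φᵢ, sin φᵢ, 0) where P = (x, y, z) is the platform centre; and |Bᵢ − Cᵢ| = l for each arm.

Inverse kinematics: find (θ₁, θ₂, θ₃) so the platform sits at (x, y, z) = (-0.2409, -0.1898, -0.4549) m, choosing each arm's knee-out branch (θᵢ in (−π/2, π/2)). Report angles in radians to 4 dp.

arm 1 (φ=0.0°): x'=-0.2409, y'=-0.1898
  A=0.3209, B=-0.4549, C=(l²−L²−A²−y'²−z²)/(2L)=-0.3565
  θ1 = atan2(B,A) + arccos(C/0.5567) = 1.3093
arm 2 (φ=120.0°): x'=-0.0439, y'=0.3035
  A=0.1239, B=-0.4549, C=(l²−L²−A²−y'²−z²)/(2L)=-0.2689
  γ=atan2(-0.4549,0.1239)=-1.3048;  ψ=arccos(-0.5704)=2.1778;  θ2=γ+ψ≈0.8730
φ3=240.0° → target in arm frame (0.2848, -0.1137)
  A=-0.2048, B=-0.4549, C=(l²−L²−A²−y'²−z²)/(2L)=-0.1228
  γ=atan2(-0.4549,-0.2048)=-1.9939;  ψ=arccos(-0.2462)=1.8196;  θ3=γ+ψ≈-0.1743

θ₁ = 1.3093, θ₂ = 0.8730, θ₃ = -0.1743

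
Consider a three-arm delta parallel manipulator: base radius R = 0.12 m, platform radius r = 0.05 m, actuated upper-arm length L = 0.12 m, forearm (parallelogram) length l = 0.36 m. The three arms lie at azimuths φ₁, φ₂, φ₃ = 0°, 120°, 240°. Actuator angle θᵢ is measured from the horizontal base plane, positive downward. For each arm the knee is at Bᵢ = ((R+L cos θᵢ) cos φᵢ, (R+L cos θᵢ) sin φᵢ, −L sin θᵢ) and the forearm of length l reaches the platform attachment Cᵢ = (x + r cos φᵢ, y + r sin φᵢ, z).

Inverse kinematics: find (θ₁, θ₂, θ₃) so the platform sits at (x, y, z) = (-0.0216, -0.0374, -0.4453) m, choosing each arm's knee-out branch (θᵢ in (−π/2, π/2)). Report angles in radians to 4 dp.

φ1=0.0° → target in arm frame (-0.0216, -0.0374)
  A cos θ + B sin θ = C:  0.0916·cos θ + -0.4453·sin θ = -0.3870
  √(A²+B²)=0.4546;  θ1 = -1.3679+2.5892 ≈ 1.2213
rotate P by −φ2: (-0.0216, 0.0374, -0.4453)
  e−x'=0.0916;  (l²−L²−(e−x')²−y'²−z²)/2L = -0.3870
  θ2 = atan2(B,A) + arccos(C/0.4546) = 1.2212
φ3=240.0° → target in arm frame (0.0432, 0.0000)
  A cos θ + B sin θ = C:  0.0268·cos θ + -0.4453·sin θ = -0.3492
  γ=atan2(-0.4453,0.0268)=-1.5107;  ψ=arccos(-0.7828)=2.4699;  θ3=γ+ψ≈0.9593

θ₁ = 1.2213, θ₂ = 1.2212, θ₃ = 0.9593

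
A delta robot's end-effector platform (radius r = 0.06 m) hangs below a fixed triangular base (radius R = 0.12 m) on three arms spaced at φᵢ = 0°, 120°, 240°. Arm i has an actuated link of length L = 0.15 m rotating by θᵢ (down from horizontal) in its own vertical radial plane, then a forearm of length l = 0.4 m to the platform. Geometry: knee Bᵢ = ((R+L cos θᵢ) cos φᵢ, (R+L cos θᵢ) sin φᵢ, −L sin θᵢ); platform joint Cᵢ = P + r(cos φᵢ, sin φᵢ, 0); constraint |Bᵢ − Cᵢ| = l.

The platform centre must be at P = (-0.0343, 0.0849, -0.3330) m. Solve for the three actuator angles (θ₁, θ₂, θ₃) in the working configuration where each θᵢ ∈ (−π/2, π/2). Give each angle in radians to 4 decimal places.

θ₁ = 0.1746, θ₂ = -0.3489, θ₃ = 0.2619

rotate P by −φ1: (-0.0343, 0.0849, -0.3330)
  A cos θ + B sin θ = C:  0.0943·cos θ + -0.3330·sin θ = 0.0350
  θ1 = atan2(B,A) + arccos(C/0.3461) = 0.1746
φ2=120.0° → target in arm frame (0.0907, -0.0127)
  e−x'=-0.0307;  (l²−L²−(e−x')²−y'²−z²)/2L = 0.0850
  √(A²+B²)=0.3344;  θ2 = -1.6627+1.3137 ≈ -0.3489
arm 3 (φ=240.0°): x'=-0.0564, y'=-0.0722
  A cos θ + B sin θ = C:  0.1164·cos θ + -0.3330·sin θ = 0.0262
  √(A²+B²)=0.3527;  θ3 = -1.2346+1.4964 ≈ 0.2619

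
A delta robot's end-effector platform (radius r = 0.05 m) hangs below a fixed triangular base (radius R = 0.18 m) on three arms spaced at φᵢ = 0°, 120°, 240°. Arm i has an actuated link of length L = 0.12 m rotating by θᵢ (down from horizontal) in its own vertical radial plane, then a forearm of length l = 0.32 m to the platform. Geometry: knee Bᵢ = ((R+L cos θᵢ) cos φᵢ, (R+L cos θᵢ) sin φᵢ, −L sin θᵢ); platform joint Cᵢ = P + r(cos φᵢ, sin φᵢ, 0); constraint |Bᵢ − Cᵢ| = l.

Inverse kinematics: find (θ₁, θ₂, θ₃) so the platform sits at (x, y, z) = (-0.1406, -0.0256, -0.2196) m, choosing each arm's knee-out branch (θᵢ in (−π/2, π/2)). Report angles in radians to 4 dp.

arm 1 (φ=0.0°): x'=-0.1406, y'=-0.0256
  e−x'=0.2706;  (l²−L²−(e−x')²−y'²−z²)/2L = -0.1421
  θ1 = atan2(B,A) + arccos(C/0.3485) = 1.3091
φ2=120.0° → target in arm frame (0.0481, 0.1346)
  e−x'=0.0819;  (l²−L²−(e−x')²−y'²−z²)/2L = 0.0624
  γ=atan2(-0.2196,0.0819)=-1.2139;  ψ=arccos(0.2661)=1.3015;  θ2=γ+ψ≈0.0875
φ3=240.0° → target in arm frame (0.0925, -0.1090)
  e−x'=0.0375;  (l²−L²−(e−x')²−y'²−z²)/2L = 0.1104
  γ=atan2(-0.2196,0.0375)=-1.4015;  ψ=arccos(0.4955)=1.0524;  θ3=γ+ψ≈-0.3492

θ₁ = 1.3091, θ₂ = 0.0875, θ₃ = -0.3492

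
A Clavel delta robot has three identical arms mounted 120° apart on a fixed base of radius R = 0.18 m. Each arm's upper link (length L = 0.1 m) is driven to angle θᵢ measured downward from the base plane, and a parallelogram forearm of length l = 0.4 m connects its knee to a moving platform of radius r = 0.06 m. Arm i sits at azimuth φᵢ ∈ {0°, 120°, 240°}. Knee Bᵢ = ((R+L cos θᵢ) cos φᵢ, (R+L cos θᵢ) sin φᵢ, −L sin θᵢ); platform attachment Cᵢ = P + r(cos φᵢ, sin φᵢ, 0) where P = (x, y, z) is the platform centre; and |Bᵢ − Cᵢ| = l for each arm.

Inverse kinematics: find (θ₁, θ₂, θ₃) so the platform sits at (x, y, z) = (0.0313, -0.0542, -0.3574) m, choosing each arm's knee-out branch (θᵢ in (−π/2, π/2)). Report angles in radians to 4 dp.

θ₁ = 0.0870, θ₂ = 0.6107, θ₃ = 0.0871

φ1=0.0° → target in arm frame (0.0313, -0.0542)
  A=0.0887, B=-0.3574, C=(l²−L²−A²−y'²−z²)/(2L)=0.0573
  √(A²+B²)=0.3682;  θ1 = -1.3275+1.4146 ≈ 0.0870
arm 2 (φ=120.0°): x'=-0.0626, y'=0.0000
  A=0.1826, B=-0.3574, C=(l²−L²−A²−y'²−z²)/(2L)=-0.0554
  √(A²+B²)=0.4013;  θ2 = -1.0985+1.7092 ≈ 0.6107
φ3=240.0° → target in arm frame (0.0313, 0.0542)
  e−x'=0.0887;  (l²−L²−(e−x')²−y'²−z²)/2L = 0.0573
  γ=atan2(-0.3574,0.0887)=-1.3275;  ψ=arccos(0.1556)=1.4146;  θ3=γ+ψ≈0.0871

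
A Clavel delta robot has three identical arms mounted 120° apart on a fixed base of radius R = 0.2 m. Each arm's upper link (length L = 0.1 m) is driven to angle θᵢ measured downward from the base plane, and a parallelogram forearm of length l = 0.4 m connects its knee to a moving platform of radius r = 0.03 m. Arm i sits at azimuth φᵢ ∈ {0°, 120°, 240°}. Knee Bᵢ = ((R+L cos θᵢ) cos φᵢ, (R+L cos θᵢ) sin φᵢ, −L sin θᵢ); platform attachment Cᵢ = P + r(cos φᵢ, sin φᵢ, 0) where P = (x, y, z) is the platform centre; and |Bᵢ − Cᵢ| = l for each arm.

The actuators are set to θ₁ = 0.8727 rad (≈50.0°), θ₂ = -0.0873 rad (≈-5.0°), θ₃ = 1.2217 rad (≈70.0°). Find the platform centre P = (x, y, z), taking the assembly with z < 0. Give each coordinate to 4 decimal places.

(-0.0265, 0.1144, -0.3575)

φ1=0.0°: virtual centre (0.2343, 0.0000, -0.0766), radius l
arm 2 at φ=120.0°: e+L cos θ2 = 0.2696;  centre 2 = (-0.1348, 0.2335, 0.0087)
arm 3 at φ=240.0°: e+L cos θ3 = 0.2042;  centre 3 = (-0.1021, -0.1768, -0.0940)
|centre ₂|²−|centre ₁|² = 0.0120;  |centre ₃|²−|centre ₁|² = -0.0102
[-0.7382 0.4670 0.1707]·P = 0.0120;  [-0.6728 -0.3537 -0.0347]·P = -0.0102
Cramer: x(z) = 0.0009+0.0767z;  y(z) = 0.0272-0.2441z
sphere 1 gives Az²+Bz+C=0 with A=1.0655, B=0.1041, C=-0.0989;  B²−4AC=0.4325;  roots -0.3575, 0.2597;  negative root z = -0.3575
x = -0.0265, y = 0.1144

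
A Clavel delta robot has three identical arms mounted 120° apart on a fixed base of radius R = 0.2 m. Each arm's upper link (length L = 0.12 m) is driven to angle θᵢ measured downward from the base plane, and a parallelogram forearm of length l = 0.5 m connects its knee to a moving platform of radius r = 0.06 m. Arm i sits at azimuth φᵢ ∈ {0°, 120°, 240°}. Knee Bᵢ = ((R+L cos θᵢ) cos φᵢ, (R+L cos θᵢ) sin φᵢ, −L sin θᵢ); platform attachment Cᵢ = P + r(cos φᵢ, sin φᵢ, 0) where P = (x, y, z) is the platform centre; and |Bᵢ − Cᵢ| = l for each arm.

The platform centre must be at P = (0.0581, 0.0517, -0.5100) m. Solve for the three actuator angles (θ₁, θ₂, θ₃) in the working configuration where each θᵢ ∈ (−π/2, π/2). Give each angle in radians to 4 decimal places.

rotate P by −φ1: (0.0581, 0.0517, -0.5100)
  A cos θ + B sin θ = C:  0.0819·cos θ + -0.5100·sin θ = -0.1412
  θ1 = atan2(B,A) + arccos(C/0.5165) = 0.4361
arm 2 (φ=120.0°): x'=0.0157, y'=-0.0762
  A cos θ + B sin θ = C:  0.1243·cos θ + -0.5100·sin θ = -0.1906
  θ2 = atan2(B,A) + arccos(C/0.5249) = 0.6106
φ3=240.0° → target in arm frame (-0.0738, 0.0245)
  e−x'=0.2138;  (l²−L²−(e−x')²−y'²−z²)/2L = -0.2951
  γ=atan2(-0.5100,0.2138)=-1.1738;  ψ=arccos(-0.5336)=2.1336;  θ3=γ+ψ≈0.9598

θ₁ = 0.4361, θ₂ = 0.6106, θ₃ = 0.9598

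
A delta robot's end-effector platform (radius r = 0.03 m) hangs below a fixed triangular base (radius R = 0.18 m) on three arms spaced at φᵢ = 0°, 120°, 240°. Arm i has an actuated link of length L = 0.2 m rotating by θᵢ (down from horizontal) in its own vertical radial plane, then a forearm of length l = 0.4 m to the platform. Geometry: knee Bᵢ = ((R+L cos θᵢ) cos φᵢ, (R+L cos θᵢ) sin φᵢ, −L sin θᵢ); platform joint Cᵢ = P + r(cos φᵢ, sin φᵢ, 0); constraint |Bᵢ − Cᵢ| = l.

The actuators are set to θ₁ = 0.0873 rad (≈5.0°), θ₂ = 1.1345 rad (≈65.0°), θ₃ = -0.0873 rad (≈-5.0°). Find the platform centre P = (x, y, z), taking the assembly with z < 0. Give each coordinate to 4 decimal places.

(0.0657, -0.1438, -0.2602)

arm 1 at φ=0.0°: (R−r)+L cos θ1 = 0.3492;  O1 = (0.3492, 0.0000, -0.0174)
φ2=120.0°: virtual centre (-0.1173, 0.2031, -0.1813), radius l
arm 3 at φ=240.0°: (R−r)+L cos θ3 = 0.3492;  O3 = (-0.1746, -0.3024, 0.0174)
|O₂|²−|O₁|² = -0.0344;  |O₃|²−|O₁|² = 0.0000
[-0.9330 0.4062 -0.3277]·P = -0.0344;  [-1.0477 -0.6049 0.0698]·P = 0.0000
Cramer: x(z) = 0.0210-0.1716z;  y(z) = -0.0364+0.4125z
into |P−O₁|² = l²: 1.1996z² + 0.1175z + -0.0506 = 0;  Δ = 0.2568;  z = -0.2602 or 0.1623 → z<0 root = -0.2602
x = 0.0657, y = -0.1438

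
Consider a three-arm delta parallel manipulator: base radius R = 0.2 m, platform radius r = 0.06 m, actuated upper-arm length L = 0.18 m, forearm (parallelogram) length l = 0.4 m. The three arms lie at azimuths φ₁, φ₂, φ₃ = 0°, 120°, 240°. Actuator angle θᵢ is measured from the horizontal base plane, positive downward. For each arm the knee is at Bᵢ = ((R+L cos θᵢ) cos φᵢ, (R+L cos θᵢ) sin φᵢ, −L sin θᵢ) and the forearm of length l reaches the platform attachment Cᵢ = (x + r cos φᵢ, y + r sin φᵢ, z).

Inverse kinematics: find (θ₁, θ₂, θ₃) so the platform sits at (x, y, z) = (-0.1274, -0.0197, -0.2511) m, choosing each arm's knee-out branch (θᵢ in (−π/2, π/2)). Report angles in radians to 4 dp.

θ₁ = 0.8725, θ₂ = -0.0876, θ₃ = -0.3489

rotate P by −φ1: (-0.1274, -0.0197, -0.2511)
  A cos θ + B sin θ = C:  0.2674·cos θ + -0.2511·sin θ = -0.0204
  γ=atan2(-0.2511,0.2674)=-0.7540;  ψ=arccos(-0.0556)=1.6264;  θ1=γ+ψ≈0.8725
arm 2 (φ=120.0°): x'=0.0466, y'=0.1202
  A cos θ + B sin θ = C:  0.0934·cos θ + -0.2511·sin θ = 0.1150
  γ=atan2(-0.2511,0.0934)=-1.2148;  ψ=arccos(0.4292)=1.1272;  θ2=γ+ψ≈-0.0876
φ3=240.0° → target in arm frame (0.0808, -0.1005)
  e−x'=0.0592;  (l²−L²−(e−x')²−y'²−z²)/2L = 0.1415
  √(A²+B²)=0.2580;  θ3 = -1.3391+0.9902 ≈ -0.3489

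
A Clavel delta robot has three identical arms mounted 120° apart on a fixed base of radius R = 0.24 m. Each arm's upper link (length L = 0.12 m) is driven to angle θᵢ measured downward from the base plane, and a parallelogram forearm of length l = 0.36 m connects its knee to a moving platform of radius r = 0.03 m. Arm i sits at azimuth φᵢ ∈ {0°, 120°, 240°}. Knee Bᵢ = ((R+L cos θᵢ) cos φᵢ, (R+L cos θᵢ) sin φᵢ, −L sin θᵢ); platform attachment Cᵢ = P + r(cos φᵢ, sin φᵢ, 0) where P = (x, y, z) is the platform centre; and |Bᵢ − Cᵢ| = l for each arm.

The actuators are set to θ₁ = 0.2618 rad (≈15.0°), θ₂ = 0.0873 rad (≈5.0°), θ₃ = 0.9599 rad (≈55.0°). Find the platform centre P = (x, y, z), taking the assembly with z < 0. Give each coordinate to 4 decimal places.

centre 1 = (0.3259·cos0.0°, 0.3259·sin0.0°, -0.0311) = (0.3259, 0.0000, -0.0311)
arm 2 at φ=120.0°: e+L cos θ2 = 0.3295;  centre 2 = (-0.1648, 0.2854, -0.0105)
arm 3 at φ=240.0°: e+L cos θ3 = 0.2788;  centre 3 = (-0.1394, -0.2415, -0.0983)
|centre ₂|²−|centre ₁|² = 0.0015;  |centre ₃|²−|centre ₁|² = -0.0198
[-0.9814 0.5708 0.0412]·P = 0.0015;  [-0.9307 -0.4830 -0.1345]·P = -0.0198
det = 1.0052;  x = 0.0105+-0.0566z,  y = 0.0207+-0.1694z
sphere 1 gives Az²+Bz+C=0 with A=1.0319, B=0.0908, C=-0.0287;  B²−4AC=0.1268;  roots -0.2165, 0.1285;  negative root z = -0.2165
x = 0.0227, y = 0.0574

(0.0227, 0.0574, -0.2165)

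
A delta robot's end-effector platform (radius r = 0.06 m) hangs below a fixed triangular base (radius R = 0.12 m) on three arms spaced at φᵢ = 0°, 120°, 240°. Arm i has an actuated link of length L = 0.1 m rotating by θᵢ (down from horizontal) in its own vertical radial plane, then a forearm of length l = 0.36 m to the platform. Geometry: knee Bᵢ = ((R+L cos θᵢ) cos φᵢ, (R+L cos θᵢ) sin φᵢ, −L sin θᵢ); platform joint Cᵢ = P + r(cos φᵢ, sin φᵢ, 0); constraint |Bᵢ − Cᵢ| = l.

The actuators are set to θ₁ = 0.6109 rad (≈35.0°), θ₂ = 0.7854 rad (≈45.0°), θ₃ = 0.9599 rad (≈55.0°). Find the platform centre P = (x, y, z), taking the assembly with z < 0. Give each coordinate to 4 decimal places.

(0.0434, 0.0261, -0.4026)

centre 1 = (0.1419·cos0.0°, 0.1419·sin0.0°, -0.0574) = (0.1419, 0.0000, -0.0574)
φ2=120.0°: virtual centre (-0.0654, 0.1132, -0.0707), radius l
arm 3 at φ=240.0°: (R−r)+L cos θ3 = 0.1174;  centre 3 = (-0.0587, -0.1016, -0.0819)
|centre ₂|²−|centre ₁|² = -0.0013;  |centre ₃|²−|centre ₁|² = -0.0029
linear system: -0.4145x+0.2264y = -0.0013−-0.0267z; -0.4012x+-0.2033y = -0.0029−-0.0491z
Cramer: x(z) = 0.0054-0.0945z;  y(z) = 0.0039-0.0551z
into |P−centre ₁|² = l²: 1.0120z² + 0.1401z + -0.1077 = 0;  Δ = 0.4554;  z = -0.4026 or 0.2642 → z<0 root = -0.4026
x = 0.0434, y = 0.0261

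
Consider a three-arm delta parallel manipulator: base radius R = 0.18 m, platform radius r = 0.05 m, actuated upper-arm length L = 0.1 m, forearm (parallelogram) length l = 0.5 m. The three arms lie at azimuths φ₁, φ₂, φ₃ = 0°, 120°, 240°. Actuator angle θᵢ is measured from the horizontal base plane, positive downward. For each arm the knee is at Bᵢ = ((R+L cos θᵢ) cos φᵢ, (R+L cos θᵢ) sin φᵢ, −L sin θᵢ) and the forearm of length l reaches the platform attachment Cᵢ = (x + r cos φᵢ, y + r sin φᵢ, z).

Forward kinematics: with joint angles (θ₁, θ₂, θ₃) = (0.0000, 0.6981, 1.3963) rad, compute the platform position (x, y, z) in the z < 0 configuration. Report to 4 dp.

φ1=0.0°: virtual centre (0.2300, 0.0000, 0.0000), radius l
φ2=120.0°: virtual centre (-0.1033, 0.1789, -0.0643), radius l
φ3=240.0°: virtual centre (-0.0737, -0.1276, -0.0985), radius l
subtract pairs → two planes through P
[-0.6666 0.3579 -0.1286]·P = -0.0061;  [-0.6074 -0.2552 -0.1970]·P = -0.0215
Cramer: x(z) = 0.0238-0.2666z;  y(z) = 0.0274-0.1373z
sphere 1 gives Az²+Bz+C=0 with A=1.0899, B=0.1024, C=-0.2067;  B²−4AC=0.9118;  roots -0.4850, 0.3911;  negative root z = -0.4850
x = 0.1531, y = 0.0940

(0.1531, 0.0940, -0.4850)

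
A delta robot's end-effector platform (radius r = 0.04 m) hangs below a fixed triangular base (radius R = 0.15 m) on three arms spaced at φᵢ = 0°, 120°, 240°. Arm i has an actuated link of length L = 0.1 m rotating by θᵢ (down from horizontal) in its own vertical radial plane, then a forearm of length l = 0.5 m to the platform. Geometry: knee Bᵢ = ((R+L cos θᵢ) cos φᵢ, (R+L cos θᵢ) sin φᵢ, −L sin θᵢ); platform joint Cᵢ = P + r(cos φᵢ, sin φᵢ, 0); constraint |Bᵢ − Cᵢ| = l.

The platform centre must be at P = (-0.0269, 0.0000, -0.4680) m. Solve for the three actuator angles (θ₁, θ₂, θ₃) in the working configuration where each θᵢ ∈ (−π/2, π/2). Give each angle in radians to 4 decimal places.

rotate P by −φ1: (-0.0269, 0.0000, -0.4680)
  A=0.1369, B=-0.4680, C=(l²−L²−A²−y'²−z²)/(2L)=0.0112
  θ1 = atan2(B,A) + arccos(C/0.4876) = 0.2617
rotate P by −φ2: (0.0134, 0.0233, -0.4680)
  A=0.0965, B=-0.4680, C=(l²−L²−A²−y'²−z²)/(2L)=0.0556
  θ2 = atan2(B,A) + arccos(C/0.4779) = 0.0869
φ3=240.0° → target in arm frame (0.0135, -0.0233)
  A cos θ + B sin θ = C:  0.0965·cos θ + -0.4680·sin θ = 0.0556
  θ3 = atan2(B,A) + arccos(C/0.4779) = 0.0869

θ₁ = 0.2617, θ₂ = 0.0869, θ₃ = 0.0869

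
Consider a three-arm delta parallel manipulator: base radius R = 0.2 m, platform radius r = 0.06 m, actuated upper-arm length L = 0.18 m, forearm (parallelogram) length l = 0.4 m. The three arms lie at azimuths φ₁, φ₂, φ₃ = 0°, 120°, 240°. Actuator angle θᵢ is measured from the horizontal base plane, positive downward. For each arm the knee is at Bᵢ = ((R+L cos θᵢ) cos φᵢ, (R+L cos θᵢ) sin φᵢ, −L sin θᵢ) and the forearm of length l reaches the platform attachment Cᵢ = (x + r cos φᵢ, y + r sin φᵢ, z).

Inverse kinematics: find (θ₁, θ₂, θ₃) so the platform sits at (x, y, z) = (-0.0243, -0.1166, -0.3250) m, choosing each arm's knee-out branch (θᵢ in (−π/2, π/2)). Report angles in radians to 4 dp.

φ1=0.0° → target in arm frame (-0.0243, -0.1166)
  e−x'=0.1643;  (l²−L²−(e−x')²−y'²−z²)/2L = -0.0517
  √(A²+B²)=0.3642;  θ1 = -1.1027+1.7133 ≈ 0.6105
rotate P by −φ2: (-0.0888, 0.0793, -0.3250)
  e−x'=0.2288;  (l²−L²−(e−x')²−y'²−z²)/2L = -0.1019
  θ2 = atan2(B,A) + arccos(C/0.3975) = 0.8727
arm 3 (φ=240.0°): x'=0.1131, y'=0.0373
  e−x'=0.0269;  (l²−L²−(e−x')²−y'²−z²)/2L = 0.0552
  γ=atan2(-0.3250,0.0269)=-1.4883;  ψ=arccos(0.1692)=1.4008;  θ3=γ+ψ≈-0.0875

θ₁ = 0.6105, θ₂ = 0.8727, θ₃ = -0.0875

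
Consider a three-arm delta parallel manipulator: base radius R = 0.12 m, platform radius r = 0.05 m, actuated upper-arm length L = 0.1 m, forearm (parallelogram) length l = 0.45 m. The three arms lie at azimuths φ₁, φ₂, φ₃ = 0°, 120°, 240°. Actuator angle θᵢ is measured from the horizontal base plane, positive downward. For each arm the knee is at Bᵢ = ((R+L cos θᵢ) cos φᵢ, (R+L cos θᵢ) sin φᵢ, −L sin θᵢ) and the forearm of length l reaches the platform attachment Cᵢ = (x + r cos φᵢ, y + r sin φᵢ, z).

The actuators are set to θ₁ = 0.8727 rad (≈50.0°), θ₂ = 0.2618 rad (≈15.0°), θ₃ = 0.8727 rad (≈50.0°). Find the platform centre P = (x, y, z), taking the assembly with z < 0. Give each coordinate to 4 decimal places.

(-0.0561, 0.0972, -0.4726)

arm 1 at φ=0.0°: (R−r)+L cos θ1 = 0.1343;  S1 = (0.1343, 0.0000, -0.0766)
φ2=120.0°: virtual centre (-0.0833, 0.1443, -0.0259), radius l
arm 3 at φ=240.0°: (R−r)+L cos θ3 = 0.1343;  S3 = (-0.0671, -0.1163, -0.0766)
|S₂|²−|S₁|² = 0.0045;  |S₃|²−|S₁|² = 0.0000
linear system: -0.4351x+0.2885y = 0.0045−0.1014z; -0.4028x+-0.2326y = 0.0000−0.0000z
Cramer: x(z) = -0.0048+0.1085z;  y(z) = 0.0084-0.1879z
quadratic in z: (1.0471)z²+(0.1199)z+(-0.1772)=0, √Δ=0.8698 → z ∈ {-0.4726, 0.3581}; z = -0.4726 (taking z<0)
x = -0.0561, y = 0.0972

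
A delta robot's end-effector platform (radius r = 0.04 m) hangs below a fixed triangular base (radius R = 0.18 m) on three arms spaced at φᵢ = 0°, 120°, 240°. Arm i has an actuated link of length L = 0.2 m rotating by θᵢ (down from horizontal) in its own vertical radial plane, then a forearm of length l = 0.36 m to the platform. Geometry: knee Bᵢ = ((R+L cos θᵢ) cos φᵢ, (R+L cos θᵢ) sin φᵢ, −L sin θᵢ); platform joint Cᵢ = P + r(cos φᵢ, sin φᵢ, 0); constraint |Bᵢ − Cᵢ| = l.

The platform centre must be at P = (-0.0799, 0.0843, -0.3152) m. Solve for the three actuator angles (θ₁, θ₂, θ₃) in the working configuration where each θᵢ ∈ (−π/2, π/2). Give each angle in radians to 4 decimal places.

arm 1 (φ=0.0°): x'=-0.0799, y'=0.0843
  e−x'=0.2199;  (l²−L²−(e−x')²−y'²−z²)/2L = -0.1630
  γ=atan2(-0.3152,0.2199)=-0.9616;  ψ=arccos(-0.4242)=2.0089;  θ1=γ+ψ≈1.0472
arm 2 (φ=120.0°): x'=0.1130, y'=0.0270
  e−x'=0.0270;  (l²−L²−(e−x')²−y'²−z²)/2L = -0.0280
  γ=atan2(-0.3152,0.0270)=-1.4852;  ψ=arccos(-0.0886)=1.6595;  θ2=γ+ψ≈0.1743
arm 3 (φ=240.0°): x'=-0.0331, y'=-0.1113
  e−x'=0.1731;  (l²−L²−(e−x')²−y'²−z²)/2L = -0.1302
  γ=atan2(-0.3152,0.1731)=-1.0687;  ψ=arccos(-0.3622)=1.9414;  θ3=γ+ψ≈0.8727

θ₁ = 1.0472, θ₂ = 0.1743, θ₃ = 0.8727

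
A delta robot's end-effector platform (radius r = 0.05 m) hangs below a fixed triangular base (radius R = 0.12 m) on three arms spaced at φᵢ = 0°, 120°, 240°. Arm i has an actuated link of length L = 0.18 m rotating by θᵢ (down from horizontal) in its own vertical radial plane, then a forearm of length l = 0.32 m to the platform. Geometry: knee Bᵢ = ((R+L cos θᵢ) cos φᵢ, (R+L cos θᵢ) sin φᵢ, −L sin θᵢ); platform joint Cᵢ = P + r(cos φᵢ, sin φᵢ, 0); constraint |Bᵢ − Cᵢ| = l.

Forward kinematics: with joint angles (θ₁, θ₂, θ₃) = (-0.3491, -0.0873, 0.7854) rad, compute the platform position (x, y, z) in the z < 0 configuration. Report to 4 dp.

(0.0753, 0.0880, -0.1989)

φ1=0.0°: virtual centre (0.2391, 0.0000, 0.0616), radius l
arm 2 at φ=120.0°: e+L cos θ2 = 0.2493;  centre 2 = (-0.1247, 0.2159, 0.0157)
arm 3 at φ=240.0°: e+L cos θ3 = 0.1973;  centre 3 = (-0.0986, -0.1708, -0.1273)
subtract pairs → two planes through P
linear system: -0.7276x+0.4318y = 0.0014−-0.0918z; -0.6756x+-0.3417y = -0.0059−-0.3777z
det = 0.5403;  x = 0.0038+-0.3599z,  y = 0.0097+-0.3939z
sphere 1 gives Az²+Bz+C=0 with A=1.2846, B=0.0386, C=-0.0431;  B²−4AC=0.2231;  roots -0.1989, 0.1688;  negative root z = -0.1989
x = 0.0753, y = 0.0880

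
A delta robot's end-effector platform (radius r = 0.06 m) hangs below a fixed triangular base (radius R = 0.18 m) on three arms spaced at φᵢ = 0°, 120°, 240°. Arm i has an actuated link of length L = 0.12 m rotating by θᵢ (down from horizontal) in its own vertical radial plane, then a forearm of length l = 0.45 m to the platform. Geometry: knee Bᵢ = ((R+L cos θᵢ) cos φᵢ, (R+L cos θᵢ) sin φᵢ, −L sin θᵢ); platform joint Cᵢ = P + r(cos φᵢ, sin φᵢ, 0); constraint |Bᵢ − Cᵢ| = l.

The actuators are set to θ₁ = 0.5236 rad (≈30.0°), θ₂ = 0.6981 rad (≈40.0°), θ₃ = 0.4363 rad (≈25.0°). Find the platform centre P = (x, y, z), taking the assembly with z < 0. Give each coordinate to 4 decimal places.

(0.0074, -0.0368, -0.4528)

φ1=0.0°: virtual centre (0.2239, 0.0000, -0.0600), radius l
O2 = (0.2119·cos120.0°, 0.2119·sin120.0°, -0.0771) = (-0.1060, 0.1835, -0.0771)
O3 = (0.2288·cos240.0°, 0.2288·sin240.0°, -0.0507) = (-0.1144, -0.1981, -0.0507)
eliminate P² terms by subtracting sphere 1 from 2 and 3
plane₁₂: -0.6598x+0.3671y+-0.0343z = -0.0029
Cramer: x(z) = 0.0014-0.0133z;  y(z) = -0.0053+0.0695z
into |P−O₁|² = l²: 1.0050z² + 0.1252z + -0.1494 = 0;  Δ = 0.6161;  z = -0.4528 or 0.3282 → z<0 root = -0.4528
x = 0.0074, y = -0.0368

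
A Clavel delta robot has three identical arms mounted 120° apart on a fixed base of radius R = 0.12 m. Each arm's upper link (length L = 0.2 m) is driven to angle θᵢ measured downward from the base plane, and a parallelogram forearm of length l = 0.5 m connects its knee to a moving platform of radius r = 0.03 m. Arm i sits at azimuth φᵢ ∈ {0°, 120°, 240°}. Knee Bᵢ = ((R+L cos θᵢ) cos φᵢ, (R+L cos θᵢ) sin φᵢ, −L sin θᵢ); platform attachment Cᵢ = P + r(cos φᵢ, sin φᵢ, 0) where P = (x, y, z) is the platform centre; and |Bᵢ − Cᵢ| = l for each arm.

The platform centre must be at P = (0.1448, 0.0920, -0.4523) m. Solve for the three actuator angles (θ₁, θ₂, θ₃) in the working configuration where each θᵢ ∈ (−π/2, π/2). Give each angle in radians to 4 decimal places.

rotate P by −φ1: (0.1448, 0.0920, -0.4523)
  A cos θ + B sin θ = C:  -0.0548·cos θ + -0.4523·sin θ = -0.0151
  θ1 = atan2(B,A) + arccos(C/0.4556) = -0.0874
arm 2 (φ=120.0°): x'=0.0073, y'=-0.1714
  A cos θ + B sin θ = C:  0.0827·cos θ + -0.4523·sin θ = -0.0770
  θ2 = atan2(B,A) + arccos(C/0.4598) = 0.3491
rotate P by −φ3: (-0.1521, 0.0794, -0.4523)
  A=0.2421, B=-0.4523, C=(l²−L²−A²−y'²−z²)/(2L)=-0.1487
  γ=atan2(-0.4523,0.2421)=-1.0794;  ψ=arccos(-0.2899)=1.8649;  θ3=γ+ψ≈0.7855

θ₁ = -0.0874, θ₂ = 0.3491, θ₃ = 0.7855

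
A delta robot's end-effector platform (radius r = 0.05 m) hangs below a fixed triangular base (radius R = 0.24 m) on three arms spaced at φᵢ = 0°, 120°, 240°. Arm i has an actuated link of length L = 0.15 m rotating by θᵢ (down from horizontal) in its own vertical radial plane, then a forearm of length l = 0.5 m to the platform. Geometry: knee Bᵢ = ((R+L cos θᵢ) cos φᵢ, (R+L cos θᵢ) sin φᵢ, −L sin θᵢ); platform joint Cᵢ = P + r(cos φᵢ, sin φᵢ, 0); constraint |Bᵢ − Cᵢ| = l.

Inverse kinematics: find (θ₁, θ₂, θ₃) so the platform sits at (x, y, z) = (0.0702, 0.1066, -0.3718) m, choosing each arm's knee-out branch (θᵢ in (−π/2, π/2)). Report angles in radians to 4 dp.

rotate P by −φ1: (0.0702, 0.1066, -0.3718)
  A cos θ + B sin θ = C:  0.1198·cos θ + -0.3718·sin θ = 0.2118
  θ1 = atan2(B,A) + arccos(C/0.3906) = -0.2614
rotate P by −φ2: (0.0572, -0.1141, -0.3718)
  e−x'=0.1328;  (l²−L²−(e−x')²−y'²−z²)/2L = 0.1954
  √(A²+B²)=0.3948;  θ2 = -1.2278+1.0531 ≈ -0.1747
φ3=240.0° → target in arm frame (-0.1274, 0.0075)
  A=0.3174, B=-0.3718, C=(l²−L²−A²−y'²−z²)/(2L)=-0.0385
  γ=atan2(-0.3718,0.3174)=-0.8641;  ψ=arccos(-0.0787)=1.6496;  θ3=γ+ψ≈0.7855

θ₁ = -0.2614, θ₂ = -0.1747, θ₃ = 0.7855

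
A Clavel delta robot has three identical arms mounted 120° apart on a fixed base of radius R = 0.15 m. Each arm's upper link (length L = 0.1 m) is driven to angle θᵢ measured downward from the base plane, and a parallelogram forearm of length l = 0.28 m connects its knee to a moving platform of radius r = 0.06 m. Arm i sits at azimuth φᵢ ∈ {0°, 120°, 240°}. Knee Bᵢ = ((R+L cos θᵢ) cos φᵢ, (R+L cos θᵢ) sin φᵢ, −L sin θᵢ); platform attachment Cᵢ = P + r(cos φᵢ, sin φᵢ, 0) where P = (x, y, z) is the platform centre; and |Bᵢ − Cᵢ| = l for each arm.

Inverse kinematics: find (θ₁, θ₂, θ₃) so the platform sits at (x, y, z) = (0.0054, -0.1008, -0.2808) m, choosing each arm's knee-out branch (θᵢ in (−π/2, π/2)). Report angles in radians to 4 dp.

rotate P by −φ1: (0.0054, -0.1008, -0.2808)
  A cos θ + B sin θ = C:  0.0846·cos θ + -0.2808·sin θ = -0.1388
  √(A²+B²)=0.2933;  θ1 = -1.2782+2.0639 ≈ 0.7858
φ2=120.0° → target in arm frame (-0.0900, 0.0457)
  e−x'=0.1800;  (l²−L²−(e−x')²−y'²−z²)/2L = -0.2247
  θ2 = atan2(B,A) + arccos(C/0.3335) = 1.3092
φ3=240.0° → target in arm frame (0.0846, 0.0551)
  A cos θ + B sin θ = C:  0.0054·cos θ + -0.2808·sin θ = -0.0676
  √(A²+B²)=0.2809;  θ3 = -1.5516+1.8137 ≈ 0.2622

θ₁ = 0.7858, θ₂ = 1.3092, θ₃ = 0.2622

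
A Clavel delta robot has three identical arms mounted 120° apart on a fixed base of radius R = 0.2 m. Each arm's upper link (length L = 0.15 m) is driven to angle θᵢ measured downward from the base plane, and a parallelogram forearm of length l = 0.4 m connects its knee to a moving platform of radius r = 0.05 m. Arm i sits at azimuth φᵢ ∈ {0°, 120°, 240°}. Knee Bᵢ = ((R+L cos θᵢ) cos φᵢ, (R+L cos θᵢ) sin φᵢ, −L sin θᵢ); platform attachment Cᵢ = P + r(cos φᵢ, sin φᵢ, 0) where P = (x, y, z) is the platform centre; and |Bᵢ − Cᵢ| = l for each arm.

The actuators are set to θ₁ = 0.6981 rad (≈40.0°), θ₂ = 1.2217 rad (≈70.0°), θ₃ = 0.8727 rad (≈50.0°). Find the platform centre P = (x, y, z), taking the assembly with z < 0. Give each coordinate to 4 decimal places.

(0.0552, -0.0498, -0.4334)

S1 = (0.2649·cos0.0°, 0.2649·sin0.0°, -0.0964) = (0.2649, 0.0000, -0.0964)
φ2=120.0°: virtual centre (-0.1007, 0.1743, -0.1410), radius l
S3 = (0.2464·cos240.0°, 0.2464·sin240.0°, -0.1149) = (-0.1232, -0.2134, -0.1149)
eliminate P² terms by subtracting sphere 1 from 2 and 3
[-0.7311 0.3487 -0.0891]·P = -0.0191;  [-0.7762 -0.4268 -0.0370]·P = -0.0055
det = 0.5827;  x = 0.0173+-0.0874z,  y = -0.0185+0.0722z
sphere 1 gives Az²+Bz+C=0 with A=1.0129, B=0.2334, C=-0.0891;  B²−4AC=0.4153;  roots -0.4334, 0.2029;  negative root z = -0.4334
x = 0.0552, y = -0.0498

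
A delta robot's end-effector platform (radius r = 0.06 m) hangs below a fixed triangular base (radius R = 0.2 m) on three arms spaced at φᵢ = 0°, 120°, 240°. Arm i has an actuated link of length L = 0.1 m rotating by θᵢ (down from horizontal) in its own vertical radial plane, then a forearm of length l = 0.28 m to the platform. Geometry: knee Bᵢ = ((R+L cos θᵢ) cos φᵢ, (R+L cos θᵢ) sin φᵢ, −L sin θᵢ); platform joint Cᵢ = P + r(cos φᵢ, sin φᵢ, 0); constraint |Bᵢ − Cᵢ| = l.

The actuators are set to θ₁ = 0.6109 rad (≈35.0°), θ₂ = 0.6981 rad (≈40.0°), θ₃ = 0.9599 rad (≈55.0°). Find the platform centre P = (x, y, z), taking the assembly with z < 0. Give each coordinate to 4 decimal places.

(0.0190, 0.0203, -0.2492)

arm 1 at φ=0.0°: (R−r)+L cos θ1 = 0.2219;  S1 = (0.2219, 0.0000, -0.0574)
φ2=120.0°: virtual centre (-0.1083, 0.1876, -0.0643), radius l
φ3=240.0°: virtual centre (-0.0987, -0.1709, -0.0819), radius l
eliminate P² terms by subtracting sphere 1 from 2 and 3
[-0.6604 0.3752 -0.0138]·P = -0.0015;  [-0.6412 -0.3418 -0.0491]·P = -0.0069
Cramer: x(z) = 0.0066-0.0496z;  y(z) = 0.0077-0.0505z
into |P−S₁|² = l²: 1.0050z² + 0.1353z + -0.0287 = 0;  Δ = 0.1337;  z = -0.2492 or 0.1146 → z<0 root = -0.2492
x = 0.0190, y = 0.0203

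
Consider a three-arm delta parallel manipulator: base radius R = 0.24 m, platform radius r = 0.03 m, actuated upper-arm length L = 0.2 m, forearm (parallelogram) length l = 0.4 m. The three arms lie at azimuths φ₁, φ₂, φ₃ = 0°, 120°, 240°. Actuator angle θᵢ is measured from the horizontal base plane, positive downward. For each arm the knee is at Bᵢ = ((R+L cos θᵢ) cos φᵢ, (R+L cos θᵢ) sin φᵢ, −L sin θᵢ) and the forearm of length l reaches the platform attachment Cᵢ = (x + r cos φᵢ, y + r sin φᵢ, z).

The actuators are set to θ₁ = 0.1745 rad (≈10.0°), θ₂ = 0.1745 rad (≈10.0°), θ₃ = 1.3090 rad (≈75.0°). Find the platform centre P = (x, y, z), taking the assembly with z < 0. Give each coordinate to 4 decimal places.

φ1=0.0°: virtual centre (0.4070, 0.0000, -0.0347), radius l
O2 = (0.4070·cos120.0°, 0.4070·sin120.0°, -0.0347) = (-0.2035, 0.3524, -0.0347)
O3 = (0.2618·cos240.0°, 0.2618·sin240.0°, -0.1932) = (-0.1309, -0.2267, -0.1932)
subtract pairs → two planes through P
plane₁₂: -1.2209x+0.7049y+0.0000z = 0.0000
det = 1.3118;  x = 0.0328+-0.1703z,  y = 0.0568+-0.2950z
sphere 1 gives Az²+Bz+C=0 with A=1.1160, B=0.1634, C=-0.0156;  B²−4AC=0.0961;  roots -0.2121, 0.0657;  negative root z = -0.2121
x = 0.0689, y = 0.1193

(0.0689, 0.1193, -0.2121)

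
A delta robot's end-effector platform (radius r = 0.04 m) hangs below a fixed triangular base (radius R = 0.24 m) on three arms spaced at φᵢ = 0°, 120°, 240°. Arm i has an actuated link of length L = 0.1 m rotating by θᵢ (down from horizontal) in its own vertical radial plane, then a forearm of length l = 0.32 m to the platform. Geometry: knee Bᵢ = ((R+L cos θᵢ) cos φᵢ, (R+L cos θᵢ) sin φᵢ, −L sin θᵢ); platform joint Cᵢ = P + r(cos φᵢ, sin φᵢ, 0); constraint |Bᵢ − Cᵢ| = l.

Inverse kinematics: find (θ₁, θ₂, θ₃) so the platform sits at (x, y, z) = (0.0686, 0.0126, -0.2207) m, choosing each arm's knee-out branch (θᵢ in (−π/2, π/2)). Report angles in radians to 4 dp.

θ₁ = 0.0003, θ₂ = 0.9599, θ₃ = 1.1341

arm 1 (φ=0.0°): x'=0.0686, y'=0.0126
  A=0.1314, B=-0.2207, C=(l²−L²−A²−y'²−z²)/(2L)=0.1313
  γ=atan2(-0.2207,0.1314)=-1.0338;  ψ=arccos(0.5113)=1.0341;  θ1=γ+ψ≈0.0003
φ2=120.0° → target in arm frame (-0.0234, -0.0657)
  A cos θ + B sin θ = C:  0.2234·cos θ + -0.2207·sin θ = -0.0526
  √(A²+B²)=0.3140;  θ2 = -0.7793+1.7392 ≈ 0.9599
rotate P by −φ3: (-0.0452, 0.0531, -0.2207)
  e−x'=0.2452;  (l²−L²−(e−x')²−y'²−z²)/2L = -0.0963
  √(A²+B²)=0.3299;  θ3 = -0.7328+1.8670 ≈ 1.1341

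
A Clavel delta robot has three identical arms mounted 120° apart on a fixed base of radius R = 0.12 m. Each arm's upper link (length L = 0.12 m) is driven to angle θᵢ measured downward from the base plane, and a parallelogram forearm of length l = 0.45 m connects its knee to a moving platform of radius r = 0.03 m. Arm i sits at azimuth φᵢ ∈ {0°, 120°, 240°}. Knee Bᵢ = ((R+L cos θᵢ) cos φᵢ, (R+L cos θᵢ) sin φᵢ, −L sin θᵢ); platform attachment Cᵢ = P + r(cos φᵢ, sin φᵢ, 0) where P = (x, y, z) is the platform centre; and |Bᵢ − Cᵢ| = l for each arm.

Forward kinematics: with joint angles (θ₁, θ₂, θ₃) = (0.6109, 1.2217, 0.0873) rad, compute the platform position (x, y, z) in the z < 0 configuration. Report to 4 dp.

centre 1 = (0.1883·cos0.0°, 0.1883·sin0.0°, -0.0688) = (0.1883, 0.0000, -0.0688)
centre 2 = (0.1310·cos120.0°, 0.1310·sin120.0°, -0.1128) = (-0.0655, 0.1135, -0.1128)
centre 3 = (0.2095·cos240.0°, 0.2095·sin240.0°, -0.0105) = (-0.1048, -0.1815, -0.0105)
eliminate P² terms by subtracting sphere 1 from 2 and 3
plane₁₂: -0.5076x+0.2270y+-0.0879z = -0.0103
Cramer: x(z) = 0.0091-0.0170z;  y(z) = -0.0252+0.3491z
into |P−centre ₁|² = l²: 1.1221z² + 0.1262z + -0.1650 = 0;  Δ = 0.7565;  z = -0.4438 or 0.3313 → z<0 root = -0.4438
x = 0.0166, y = -0.1801

(0.0166, -0.1801, -0.4438)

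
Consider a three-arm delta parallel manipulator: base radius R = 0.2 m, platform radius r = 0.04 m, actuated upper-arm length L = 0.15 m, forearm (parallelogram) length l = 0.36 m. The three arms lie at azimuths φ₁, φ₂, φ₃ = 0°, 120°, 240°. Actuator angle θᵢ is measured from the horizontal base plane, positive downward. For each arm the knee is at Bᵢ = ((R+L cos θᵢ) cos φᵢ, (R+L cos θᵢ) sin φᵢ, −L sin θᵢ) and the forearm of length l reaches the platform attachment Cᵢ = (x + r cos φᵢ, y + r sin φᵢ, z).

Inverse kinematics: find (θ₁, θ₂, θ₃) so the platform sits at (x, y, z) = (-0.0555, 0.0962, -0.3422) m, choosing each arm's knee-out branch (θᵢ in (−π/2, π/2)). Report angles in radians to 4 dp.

θ₁ = 1.1342, θ₂ = 0.2619, θ₃ = 1.1345

φ1=0.0° → target in arm frame (-0.0555, 0.0962)
  A cos θ + B sin θ = C:  0.2155·cos θ + -0.3422·sin θ = -0.2190
  √(A²+B²)=0.4044;  θ1 = -1.0088+2.1430 ≈ 1.1342
rotate P by −φ2: (0.1111, 0.0000, -0.3422)
  A cos θ + B sin θ = C:  0.0489·cos θ + -0.3422·sin θ = -0.0413
  γ=atan2(-0.3422,0.0489)=-1.4287;  ψ=arccos(-0.1195)=1.6906;  θ2=γ+ψ≈0.2619
φ3=240.0° → target in arm frame (-0.0556, -0.0962)
  A cos θ + B sin θ = C:  0.2156·cos θ + -0.3422·sin θ = -0.2191
  γ=atan2(-0.3422,0.2156)=-1.0087;  ψ=arccos(-0.5416)=2.1432;  θ3=γ+ψ≈1.1345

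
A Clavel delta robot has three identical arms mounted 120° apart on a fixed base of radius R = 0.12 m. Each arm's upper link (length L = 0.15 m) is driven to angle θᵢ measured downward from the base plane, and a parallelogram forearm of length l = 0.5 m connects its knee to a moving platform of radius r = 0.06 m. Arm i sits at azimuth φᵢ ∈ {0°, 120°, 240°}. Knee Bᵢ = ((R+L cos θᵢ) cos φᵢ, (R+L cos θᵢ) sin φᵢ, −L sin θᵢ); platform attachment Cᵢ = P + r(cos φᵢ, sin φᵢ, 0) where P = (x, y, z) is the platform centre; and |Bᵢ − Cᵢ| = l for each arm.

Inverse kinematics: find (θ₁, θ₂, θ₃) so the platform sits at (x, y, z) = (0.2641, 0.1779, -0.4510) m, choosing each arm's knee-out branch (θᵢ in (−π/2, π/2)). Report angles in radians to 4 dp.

θ₁ = -0.0873, θ₂ = 0.6983, θ₃ = 1.3964

arm 1 (φ=0.0°): x'=0.2641, y'=0.1779
  e−x'=-0.2041;  (l²−L²−(e−x')²−y'²−z²)/2L = -0.1640
  θ1 = atan2(B,A) + arccos(C/0.4950) = -0.0873
rotate P by −φ2: (0.0220, -0.3177, -0.4510)
  A=0.0380, B=-0.4510, C=(l²−L²−A²−y'²−z²)/(2L)=-0.2609
  θ2 = atan2(B,A) + arccos(C/0.4526) = 0.6983
φ3=240.0° → target in arm frame (-0.2861, 0.1398)
  A=0.3461, B=-0.4510, C=(l²−L²−A²−y'²−z²)/(2L)=-0.3841
  γ=atan2(-0.4510,0.3461)=-0.9162;  ψ=arccos(-0.6756)=2.3126;  θ3=γ+ψ≈1.3964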